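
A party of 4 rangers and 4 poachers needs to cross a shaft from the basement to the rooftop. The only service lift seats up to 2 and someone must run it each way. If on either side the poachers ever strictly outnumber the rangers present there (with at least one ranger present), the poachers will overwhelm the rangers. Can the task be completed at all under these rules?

Following every safe sequence of crossings from the start, the most of the 8 that can be at the rooftop as the service lift arrives there on crossings 1, 3, 5 is 2, 3, 4 respectively; the best ever achieved is 4 of 8.
From crossing 7 on, no configuration arises that was not already reachable earlier: only 11 distinct safe configurations (who is on which side, and where the service lift is) can ever be reached, none of them has everyone across, and every continuation just revisits them. They are: 0 rangers + 0 poachers across (service lift back at the start); 0 rangers + 1 poacher across (service lift there); 0 rangers + 1 poacher across (service lift back at the start); 0 rangers + 2 poachers across (service lift there); 0 rangers + 2 poachers across (service lift back at the start); 0 rangers + 3 poachers across (service lift there); 0 rangers + 3 poachers across (service lift back at the start); 0 rangers + 4 poachers across (service lift there); 1 ranger + 1 poacher across (service lift there); 1 ranger + 1 poacher across (service lift back at the start); 2 rangers + 2 poachers across (service lift there). So no valid plan exists.

No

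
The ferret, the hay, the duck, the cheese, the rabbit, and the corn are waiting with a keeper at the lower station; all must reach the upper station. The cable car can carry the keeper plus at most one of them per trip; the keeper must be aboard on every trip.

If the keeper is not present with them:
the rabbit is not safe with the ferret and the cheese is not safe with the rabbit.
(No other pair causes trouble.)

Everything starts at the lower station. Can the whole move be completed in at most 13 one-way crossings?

Yes

Yes — this plan uses 13 crossings (≤ 13):
1. Keeper goes to the upper station with the rabbit.  [the lower station: the cheese, the corn, the duck, the ferret, the hay | the upper station: the rabbit]
2. Keeper goes back to the lower station alone.  [the lower station: the cheese, the corn, the duck, the ferret, the hay | the upper station: the rabbit]
3. Keeper goes to the upper station with the ferret.  [the lower station: the cheese, the corn, the duck, the hay | the upper station: the ferret, the rabbit]
4. Keeper goes back to the lower station with the rabbit.  [the lower station: the cheese, the corn, the duck, the hay, the rabbit | the upper station: the ferret]
5. Keeper goes to the upper station with the cheese.  [the lower station: the corn, the duck, the hay, the rabbit | the upper station: the cheese, the ferret]
6. Keeper goes back to the lower station alone.  [the lower station: the corn, the duck, the hay, the rabbit | the upper station: the cheese, the ferret]
7. Keeper goes to the upper station with the hay.  [the lower station: the corn, the duck, the rabbit | the upper station: the cheese, the ferret, the hay]
8. Keeper goes back to the lower station alone.  [the lower station: the corn, the duck, the rabbit | the upper station: the cheese, the ferret, the hay]
9. Keeper goes to the upper station with the duck.  [the lower station: the corn, the rabbit | the upper station: the cheese, the duck, the ferret, the hay]
10. Keeper goes back to the lower station alone.  [the lower station: the corn, the rabbit | the upper station: the cheese, the duck, the ferret, the hay]
11. Keeper goes to the upper station with the corn.  [the lower station: the rabbit | the upper station: the cheese, the corn, the duck, the ferret, the hay]
12. Keeper goes back to the lower station alone.  [the lower station: the rabbit | the upper station: the cheese, the corn, the duck, the ferret, the hay]
13. Keeper goes to the upper station with the rabbit.  [the lower station: — | the upper station: the cheese, the corn, the duck, the ferret, the hay, the rabbit]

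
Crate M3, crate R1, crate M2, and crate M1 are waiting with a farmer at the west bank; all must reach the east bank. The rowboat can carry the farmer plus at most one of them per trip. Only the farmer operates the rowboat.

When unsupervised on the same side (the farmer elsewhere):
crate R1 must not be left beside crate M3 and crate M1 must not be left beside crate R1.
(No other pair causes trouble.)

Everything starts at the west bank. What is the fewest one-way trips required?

Counting alone: the farmer can take at most 1 across per trip to the east bank, so moving all 4 needs at least 4 loaded trips out, with a return between consecutive ones — at least 7 crossings.
The safety rule pushes this higher. Following every safe sequence of crossings, the most of the 4 that can be at the east bank as the rowboat arrives there on crossing 7 is 3 — never all 4.
So no plan with fewer than 9 crossings exists, and this one achieves 9:
1. Farmer goes to the east bank with crate R1.
2. Farmer goes back to the west bank alone.
3. Farmer goes to the east bank with crate M3.
4. Farmer goes back to the west bank with crate R1.
5. Farmer goes to the east bank with crate M1.
6. Farmer goes back to the west bank alone.
7. Farmer goes to the east bank with crate M2.
8. Farmer goes back to the west bank alone.
9. Farmer goes to the east bank with crate R1.

9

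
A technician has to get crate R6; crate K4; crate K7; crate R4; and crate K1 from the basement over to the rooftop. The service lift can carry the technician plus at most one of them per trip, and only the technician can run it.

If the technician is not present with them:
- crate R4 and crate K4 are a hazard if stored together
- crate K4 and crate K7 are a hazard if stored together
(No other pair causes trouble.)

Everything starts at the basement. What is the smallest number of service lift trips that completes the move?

Counting alone: the technician can take at most 1 across per trip to the rooftop, so moving all 5 needs at least 5 loaded trips out, with a return between consecutive ones — at least 9 crossings.
The safety rule pushes this higher. Following every safe sequence of crossings, the most of the 5 that can be at the rooftop as the service lift arrives there on crossing 9 is 4 — never all 5.
So no plan with fewer than 11 crossings exists, and this one achieves 11:
1. Technician goes to the rooftop with crate K4.  [the basement: crate K1, crate K7, crate R4, crate R6 | the rooftop: crate K4]
2. Technician goes back to the basement alone.  [the basement: crate K1, crate K7, crate R4, crate R6 | the rooftop: crate K4]
3. Technician goes to the rooftop with crate R6.  [the basement: crate K1, crate K7, crate R4 | the rooftop: crate K4, crate R6]
4. Technician goes back to the basement alone.  [the basement: crate K1, crate K7, crate R4 | the rooftop: crate K4, crate R6]
5. Technician goes to the rooftop with crate K7.  [the basement: crate K1, crate R4 | the rooftop: crate K4, crate K7, crate R6]
6. Technician goes back to the basement with crate K4.  [the basement: crate K1, crate K4, crate R4 | the rooftop: crate K7, crate R6]
7. Technician goes to the rooftop with crate R4.  [the basement: crate K1, crate K4 | the rooftop: crate K7, crate R4, crate R6]
8. Technician goes back to the basement alone.  [the basement: crate K1, crate K4 | the rooftop: crate K7, crate R4, crate R6]
9. Technician goes to the rooftop with crate K1.  [the basement: crate K4 | the rooftop: crate K1, crate K7, crate R4, crate R6]
10. Technician goes back to the basement alone.  [the basement: crate K4 | the rooftop: crate K1, crate K7, crate R4, crate R6]
11. Technician goes to the rooftop with crate K4.  [the basement: — | the rooftop: crate K1, crate K4, crate K7, crate R4, crate R6]

11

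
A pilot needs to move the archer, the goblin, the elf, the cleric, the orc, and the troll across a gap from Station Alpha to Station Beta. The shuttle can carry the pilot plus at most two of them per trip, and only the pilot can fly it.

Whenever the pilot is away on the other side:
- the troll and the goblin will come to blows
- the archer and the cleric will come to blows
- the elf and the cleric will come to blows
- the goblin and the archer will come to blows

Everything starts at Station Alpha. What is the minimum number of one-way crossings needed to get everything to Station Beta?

7

Counting alone: the pilot can take at most 2 across per trip to Station Beta, so moving all 6 needs at least 3 loaded trips out, with a return between consecutive ones — at least 5 crossings.
The safety rule pushes this higher. Following every safe sequence of crossings, the most of the 6 that can be at Station Beta as the shuttle arrives there on crossing 5 is 5 — never all 6.
So no plan with fewer than 7 crossings exists, and this one achieves 7:
1. Pilot goes to Station Beta with the cleric and the goblin.  [Station Alpha: the archer, the elf, the orc, the troll | Station Beta: the cleric, the goblin]
2. Pilot goes back to Station Alpha alone.  [Station Alpha: the archer, the elf, the orc, the troll | Station Beta: the cleric, the goblin]
3. Pilot goes to Station Beta with the archer and the elf.  [Station Alpha: the orc, the troll | Station Beta: the archer, the cleric, the elf, the goblin]
4. Pilot goes back to Station Alpha with the cleric and the goblin.  [Station Alpha: the cleric, the goblin, the orc, the troll | Station Beta: the archer, the elf]
5. Pilot goes to Station Beta with the orc and the troll.  [Station Alpha: the cleric, the goblin | Station Beta: the archer, the elf, the orc, the troll]
6. Pilot goes back to Station Alpha alone.  [Station Alpha: the cleric, the goblin | Station Beta: the archer, the elf, the orc, the troll]
7. Pilot goes to Station Beta with the cleric and the goblin.  [Station Alpha: — | Station Beta: the archer, the cleric, the elf, the goblin, the orc, the troll]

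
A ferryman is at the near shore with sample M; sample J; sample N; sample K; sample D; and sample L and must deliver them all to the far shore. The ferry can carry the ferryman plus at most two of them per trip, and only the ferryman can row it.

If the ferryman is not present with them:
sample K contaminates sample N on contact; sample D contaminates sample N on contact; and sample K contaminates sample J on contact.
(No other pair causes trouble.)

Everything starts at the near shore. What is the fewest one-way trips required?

5

Counting alone: the ferryman can take at most 2 across per trip to the far shore, so moving all 6 needs at least 3 loaded trips out, with a return between consecutive ones — at least 5 crossings.
The plan below uses exactly 5 crossings, so it is optimal:
1. Ferryman goes to the far shore with sample J and sample N.
2. Ferryman goes back to the near shore alone.
3. Ferryman goes to the far shore with sample L and sample M.
4. Ferryman goes back to the near shore alone.
5. Ferryman goes to the far shore with sample D and sample K.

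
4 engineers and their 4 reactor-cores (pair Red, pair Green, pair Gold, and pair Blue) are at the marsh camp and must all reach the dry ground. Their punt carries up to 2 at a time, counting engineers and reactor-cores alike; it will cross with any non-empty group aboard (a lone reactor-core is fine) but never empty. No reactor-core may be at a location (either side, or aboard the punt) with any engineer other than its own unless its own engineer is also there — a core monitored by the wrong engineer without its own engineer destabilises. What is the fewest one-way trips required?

Following every safe sequence of crossings from the start, the most of the 8 that can be at the dry ground as the punt arrives there on crossings 1, 3, 5 is 2, 3, 4 respectively; the best ever achieved is 4 of 8.
From crossing 7 on, no configuration arises that was not already reachable earlier: only 44 distinct safe configurations (who is on which side, and where the punt is) can ever be reached, none of them has everyone across, and every continuation just revisits them. So no valid plan exists.

impossible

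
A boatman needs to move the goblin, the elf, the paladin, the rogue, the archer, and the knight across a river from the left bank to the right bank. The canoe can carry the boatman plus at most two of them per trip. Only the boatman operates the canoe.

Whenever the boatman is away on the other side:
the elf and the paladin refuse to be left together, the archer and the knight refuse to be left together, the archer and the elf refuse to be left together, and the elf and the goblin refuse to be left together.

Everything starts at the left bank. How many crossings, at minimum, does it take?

Counting alone: the boatman can take at most 2 across per trip to the right bank, so moving all 6 needs at least 3 loaded trips out, with a return between consecutive ones — at least 5 crossings.
The safety rule pushes this higher. Following every safe sequence of crossings, the most of the 6 that can be at the right bank as the canoe arrives there on crossing 5 is 5 — never all 6.
So no plan with fewer than 7 crossings exists, and this one achieves 7:
1. Boatman goes to the right bank with the archer and the elf.
2. Boatman goes back to the left bank with the elf.
3. Boatman goes to the right bank with the elf and the goblin.
4. Boatman goes back to the left bank with the elf.
5. Boatman goes to the right bank with the paladin and the rogue.
6. Boatman goes back to the left bank alone.
7. Boatman goes to the right bank with the elf and the knight.

7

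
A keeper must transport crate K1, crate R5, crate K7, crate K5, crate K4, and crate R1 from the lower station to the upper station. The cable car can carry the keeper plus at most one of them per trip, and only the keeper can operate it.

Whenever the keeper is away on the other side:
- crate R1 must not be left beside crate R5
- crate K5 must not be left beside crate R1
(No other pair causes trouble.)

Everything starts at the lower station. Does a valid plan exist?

Yes

1. Keeper goes to the upper station with crate R1.  [the lower station: crate K1, crate K4, crate K5, crate K7, crate R5 | the upper station: crate R1]
2. Keeper goes back to the lower station alone.  [the lower station: crate K1, crate K4, crate K5, crate K7, crate R5 | the upper station: crate R1]
3. Keeper goes to the upper station with crate K1.  [the lower station: crate K4, crate K5, crate K7, crate R5 | the upper station: crate K1, crate R1]
4. Keeper goes back to the lower station alone.  [the lower station: crate K4, crate K5, crate K7, crate R5 | the upper station: crate K1, crate R1]
5. Keeper goes to the upper station with crate R5.  [the lower station: crate K4, crate K5, crate K7 | the upper station: crate K1, crate R1, crate R5]
6. Keeper goes back to the lower station with crate R1.  [the lower station: crate K4, crate K5, crate K7, crate R1 | the upper station: crate K1, crate R5]
7. Keeper goes to the upper station with crate K5.  [the lower station: crate K4, crate K7, crate R1 | the upper station: crate K1, crate K5, crate R5]
8. Keeper goes back to the lower station alone.  [the lower station: crate K4, crate K7, crate R1 | the upper station: crate K1, crate K5, crate R5]
9. Keeper goes to the upper station with crate K7.  [the lower station: crate K4, crate R1 | the upper station: crate K1, crate K5, crate K7, crate R5]
10. Keeper goes back to the lower station alone.  [the lower station: crate K4, crate R1 | the upper station: crate K1, crate K5, crate K7, crate R5]
11. Keeper goes to the upper station with crate K4.  [the lower station: crate R1 | the upper station: crate K1, crate K4, crate K5, crate K7, crate R5]
12. Keeper goes back to the lower station alone.  [the lower station: crate R1 | the upper station: crate K1, crate K4, crate K5, crate K7, crate R5]
13. Keeper goes to the upper station with crate R1.  [the lower station: — | the upper station: crate K1, crate K4, crate K5, crate K7, crate R1, crate R5]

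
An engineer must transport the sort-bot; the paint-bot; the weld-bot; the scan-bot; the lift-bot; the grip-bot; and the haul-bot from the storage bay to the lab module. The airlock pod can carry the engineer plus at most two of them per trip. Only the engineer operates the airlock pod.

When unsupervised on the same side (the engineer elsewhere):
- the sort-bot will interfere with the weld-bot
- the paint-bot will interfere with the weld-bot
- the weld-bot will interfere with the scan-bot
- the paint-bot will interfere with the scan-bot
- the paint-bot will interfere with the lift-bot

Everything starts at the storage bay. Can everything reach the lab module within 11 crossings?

Yes — this plan uses 11 crossings (≤ 11):
1. Engineer goes to the lab module with the paint-bot and the weld-bot.
2. Engineer goes back to the storage bay with the paint-bot.
3. Engineer goes to the lab module with the paint-bot and the sort-bot.
4. Engineer goes back to the storage bay with the weld-bot.
5. Engineer goes to the lab module with the grip-bot and the weld-bot.
6. Engineer goes back to the storage bay with the weld-bot.
7. Engineer goes to the lab module with the haul-bot and the weld-bot.
8. Engineer goes back to the storage bay with the weld-bot.
9. Engineer goes to the lab module with the lift-bot and the scan-bot.
10. Engineer goes back to the storage bay with the paint-bot.
11. Engineer goes to the lab module with the paint-bot and the weld-bot.

Yes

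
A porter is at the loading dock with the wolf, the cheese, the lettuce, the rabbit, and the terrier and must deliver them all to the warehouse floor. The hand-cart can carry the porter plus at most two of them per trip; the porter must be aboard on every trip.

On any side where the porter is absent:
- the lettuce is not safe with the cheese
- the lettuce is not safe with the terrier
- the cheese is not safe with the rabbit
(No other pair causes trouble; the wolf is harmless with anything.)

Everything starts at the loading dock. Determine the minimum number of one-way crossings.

Counting alone: the porter can take at most 2 across per trip to the warehouse floor, so moving all 5 needs at least 3 loaded trips out, with a return between consecutive ones — at least 5 crossings.
The plan below uses exactly 5 crossings, so it is optimal:
1. Porter goes to the warehouse floor with the cheese and the lettuce.
2. Porter goes back to the loading dock with the cheese.
3. Porter goes to the warehouse floor with the rabbit and the wolf.
4. Porter goes back to the loading dock alone.
5. Porter goes to the warehouse floor with the cheese and the terrier.

5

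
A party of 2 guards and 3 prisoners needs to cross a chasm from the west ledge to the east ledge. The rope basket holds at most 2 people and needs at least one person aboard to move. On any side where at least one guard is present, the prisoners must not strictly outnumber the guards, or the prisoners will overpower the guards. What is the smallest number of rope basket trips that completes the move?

impossible

The prisoners already outnumber the guards at the west ledge before anyone moves, so the starting position itself is disallowed.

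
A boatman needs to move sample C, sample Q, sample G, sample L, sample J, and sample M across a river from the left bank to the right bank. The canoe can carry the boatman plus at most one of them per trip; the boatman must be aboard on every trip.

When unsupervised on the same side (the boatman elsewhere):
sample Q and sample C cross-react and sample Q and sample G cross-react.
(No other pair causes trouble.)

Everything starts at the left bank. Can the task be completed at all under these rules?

Yes

1. Boatman goes to the right bank with sample Q.  [the left bank: sample C, sample G, sample J, sample L, sample M | the right bank: sample Q]
2. Boatman goes back to the left bank alone.  [the left bank: sample C, sample G, sample J, sample L, sample M | the right bank: sample Q]
3. Boatman goes to the right bank with sample C.  [the left bank: sample G, sample J, sample L, sample M | the right bank: sample C, sample Q]
4. Boatman goes back to the left bank with sample Q.  [the left bank: sample G, sample J, sample L, sample M, sample Q | the right bank: sample C]
5. Boatman goes to the right bank with sample G.  [the left bank: sample J, sample L, sample M, sample Q | the right bank: sample C, sample G]
6. Boatman goes back to the left bank alone.  [the left bank: sample J, sample L, sample M, sample Q | the right bank: sample C, sample G]
7. Boatman goes to the right bank with sample L.  [the left bank: sample J, sample M, sample Q | the right bank: sample C, sample G, sample L]
8. Boatman goes back to the left bank alone.  [the left bank: sample J, sample M, sample Q | the right bank: sample C, sample G, sample L]
9. Boatman goes to the right bank with sample J.  [the left bank: sample M, sample Q | the right bank: sample C, sample G, sample J, sample L]
10. Boatman goes back to the left bank alone.  [the left bank: sample M, sample Q | the right bank: sample C, sample G, sample J, sample L]
11. Boatman goes to the right bank with sample M.  [the left bank: sample Q | the right bank: sample C, sample G, sample J, sample L, sample M]
12. Boatman goes back to the left bank alone.  [the left bank: sample Q | the right bank: sample C, sample G, sample J, sample L, sample M]
13. Boatman goes to the right bank with sample Q.  [the left bank: — | the right bank: sample C, sample G, sample J, sample L, sample M, sample Q]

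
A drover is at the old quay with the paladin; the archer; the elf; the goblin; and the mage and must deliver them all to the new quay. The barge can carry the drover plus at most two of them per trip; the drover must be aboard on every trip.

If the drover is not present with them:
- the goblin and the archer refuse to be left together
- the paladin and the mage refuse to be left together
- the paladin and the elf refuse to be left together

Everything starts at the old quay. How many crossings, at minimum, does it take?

5

Counting alone: the drover can take at most 2 across per trip to the new quay, so moving all 5 needs at least 3 loaded trips out, with a return between consecutive ones — at least 5 crossings.
The plan below uses exactly 5 crossings, so it is optimal:
1. Drover goes to the new quay with the archer and the paladin.  [the old quay: the elf, the goblin, the mage | the new quay: the archer, the paladin]
2. Drover goes back to the old quay alone.  [the old quay: the elf, the goblin, the mage | the new quay: the archer, the paladin]
3. Drover goes to the new quay with the elf and the mage.  [the old quay: the goblin | the new quay: the archer, the elf, the mage, the paladin]
4. Drover goes back to the old quay with the paladin.  [the old quay: the goblin, the paladin | the new quay: the archer, the elf, the mage]
5. Drover goes to the new quay with the goblin and the paladin.  [the old quay: — | the new quay: the archer, the elf, the goblin, the mage, the paladin]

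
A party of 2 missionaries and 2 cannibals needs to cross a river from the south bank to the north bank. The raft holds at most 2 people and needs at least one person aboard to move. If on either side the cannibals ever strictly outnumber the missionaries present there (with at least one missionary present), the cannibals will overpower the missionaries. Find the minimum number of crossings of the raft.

Counting alone: each trip to the north bank takes at most 2 across and each return brings at least 1 back, so after t trips out (and t−1 returns) at most 2t − (t−1) of the 4 are across; that first reaches 4 at t = 3, so at least 5 crossings are needed.
The plan below uses exactly 5 crossings, so it is optimal:
1. 2 cannibals → the north bank.  (the south bank: 2M 0C; the north bank: 0M 2C)
2. 1 cannibal ← the south bank.  (the south bank: 2M 1C; the north bank: 0M 1C)
3. 2 missionaries → the north bank.  (the south bank: 0M 1C; the north bank: 2M 1C)
4. 1 cannibal ← the south bank.  (the south bank: 0M 2C; the north bank: 2M 0C)
5. 2 cannibals → the north bank.  (the south bank: 0M 0C; the north bank: 2M 2C)

5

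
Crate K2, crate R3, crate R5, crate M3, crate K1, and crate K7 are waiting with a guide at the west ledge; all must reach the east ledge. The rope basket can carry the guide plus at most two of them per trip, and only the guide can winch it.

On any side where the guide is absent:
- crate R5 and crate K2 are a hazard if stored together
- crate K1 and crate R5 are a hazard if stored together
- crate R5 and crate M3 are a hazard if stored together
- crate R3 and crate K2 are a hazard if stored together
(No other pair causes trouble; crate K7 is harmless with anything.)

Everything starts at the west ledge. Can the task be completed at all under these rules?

1. Guide goes to the east ledge with crate K2 and crate R5.  [the west ledge: crate K1, crate K7, crate M3, crate R3 | the east ledge: crate K2, crate R5]
2. Guide goes back to the west ledge with crate K2.  [the west ledge: crate K1, crate K2, crate K7, crate M3, crate R3 | the east ledge: crate R5]
3. Guide goes to the east ledge with crate K2 and crate M3.  [the west ledge: crate K1, crate K7, crate R3 | the east ledge: crate K2, crate M3, crate R5]
4. Guide goes back to the west ledge with crate R5.  [the west ledge: crate K1, crate K7, crate R3, crate R5 | the east ledge: crate K2, crate M3]
5. Guide goes to the east ledge with crate K1 and crate K7.  [the west ledge: crate R3, crate R5 | the east ledge: crate K1, crate K2, crate K7, crate M3]
6. Guide goes back to the west ledge alone.  [the west ledge: crate R3, crate R5 | the east ledge: crate K1, crate K2, crate K7, crate M3]
7. Guide goes to the east ledge with crate R3 and crate R5.  [the west ledge: — | the east ledge: crate K1, crate K2, crate K7, crate M3, crate R3, crate R5]

Yes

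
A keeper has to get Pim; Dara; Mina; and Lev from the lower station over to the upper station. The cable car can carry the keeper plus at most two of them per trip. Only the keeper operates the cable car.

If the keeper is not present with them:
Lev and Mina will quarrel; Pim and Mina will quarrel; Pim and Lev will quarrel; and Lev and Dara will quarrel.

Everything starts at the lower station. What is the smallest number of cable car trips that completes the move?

Counting alone: the keeper can take at most 2 across per trip to the upper station, so moving all 4 needs at least 2 loaded trips out, with a return between consecutive ones — at least 3 crossings.
The safety rule pushes this higher. Following every safe sequence of crossings, the most of the 4 that can be at the upper station as the cable car arrives there on crossing 3 is 3 — never all 4.
So no plan with fewer than 5 crossings exists, and this one achieves 5:
1. Keeper goes to the upper station with Lev and Pim.
2. Keeper goes back to the lower station with Pim.
3. Keeper goes to the upper station with Dara and Pim.
4. Keeper goes back to the lower station with Lev.
5. Keeper goes to the upper station with Lev and Mina.

5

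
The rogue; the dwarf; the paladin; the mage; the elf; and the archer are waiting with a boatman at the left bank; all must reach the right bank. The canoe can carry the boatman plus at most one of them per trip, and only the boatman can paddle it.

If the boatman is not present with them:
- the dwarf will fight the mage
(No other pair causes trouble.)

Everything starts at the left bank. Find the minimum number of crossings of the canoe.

11

Counting alone: the boatman can take at most 1 across per trip to the right bank, so moving all 6 needs at least 6 loaded trips out, with a return between consecutive ones — at least 11 crossings.
The plan below uses exactly 11 crossings, so it is optimal:
1. Boatman goes to the right bank with the dwarf.  [the left bank: the archer, the elf, the mage, the paladin, the rogue | the right bank: the dwarf]
2. Boatman goes back to the left bank alone.  [the left bank: the archer, the elf, the mage, the paladin, the rogue | the right bank: the dwarf]
3. Boatman goes to the right bank with the rogue.  [the left bank: the archer, the elf, the mage, the paladin | the right bank: the dwarf, the rogue]
4. Boatman goes back to the left bank alone.  [the left bank: the archer, the elf, the mage, the paladin | the right bank: the dwarf, the rogue]
5. Boatman goes to the right bank with the paladin.  [the left bank: the archer, the elf, the mage | the right bank: the dwarf, the paladin, the rogue]
6. Boatman goes back to the left bank alone.  [the left bank: the archer, the elf, the mage | the right bank: the dwarf, the paladin, the rogue]
7. Boatman goes to the right bank with the elf.  [the left bank: the archer, the mage | the right bank: the dwarf, the elf, the paladin, the rogue]
8. Boatman goes back to the left bank alone.  [the left bank: the archer, the mage | the right bank: the dwarf, the elf, the paladin, the rogue]
9. Boatman goes to the right bank with the archer.  [the left bank: the mage | the right bank: the archer, the dwarf, the elf, the paladin, the rogue]
10. Boatman goes back to the left bank alone.  [the left bank: the mage | the right bank: the archer, the dwarf, the elf, the paladin, the rogue]
11. Boatman goes to the right bank with the mage.  [the left bank: — | the right bank: the archer, the dwarf, the elf, the mage, the paladin, the rogue]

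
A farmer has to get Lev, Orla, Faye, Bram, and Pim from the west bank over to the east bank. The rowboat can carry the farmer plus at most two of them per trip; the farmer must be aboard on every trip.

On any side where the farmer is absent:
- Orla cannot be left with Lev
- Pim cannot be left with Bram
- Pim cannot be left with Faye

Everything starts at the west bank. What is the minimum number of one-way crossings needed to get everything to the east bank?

Counting alone: the farmer can take at most 2 across per trip to the east bank, so moving all 5 needs at least 3 loaded trips out, with a return between consecutive ones — at least 5 crossings.
The plan below uses exactly 5 crossings, so it is optimal:
1. Farmer goes to the east bank with Lev and Pim.  [the west bank: Bram, Faye, Orla | the east bank: Lev, Pim]
2. Farmer goes back to the west bank alone.  [the west bank: Bram, Faye, Orla | the east bank: Lev, Pim]
3. Farmer goes to the east bank with Bram and Faye.  [the west bank: Orla | the east bank: Bram, Faye, Lev, Pim]
4. Farmer goes back to the west bank with Pim.  [the west bank: Orla, Pim | the east bank: Bram, Faye, Lev]
5. Farmer goes to the east bank with Orla and Pim.  [the west bank: — | the east bank: Bram, Faye, Lev, Orla, Pim]

5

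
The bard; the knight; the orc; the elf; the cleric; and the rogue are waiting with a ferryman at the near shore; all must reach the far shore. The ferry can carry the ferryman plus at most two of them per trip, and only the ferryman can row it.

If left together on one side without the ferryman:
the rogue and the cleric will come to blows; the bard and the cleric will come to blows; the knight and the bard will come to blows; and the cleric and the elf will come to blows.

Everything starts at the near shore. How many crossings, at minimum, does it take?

Counting alone: the ferryman can take at most 2 across per trip to the far shore, so moving all 6 needs at least 3 loaded trips out, with a return between consecutive ones — at least 5 crossings.
The safety rule pushes this higher. Following every safe sequence of crossings, the most of the 6 that can be at the far shore as the ferry arrives there on crossing 5 is 5 — never all 6.
So no plan with fewer than 7 crossings exists, and this one achieves 7:
1. Ferryman goes to the far shore with the bard and the cleric.  [the near shore: the elf, the knight, the orc, the rogue | the far shore: the bard, the cleric]
2. Ferryman goes back to the near shore with the bard.  [the near shore: the bard, the elf, the knight, the orc, the rogue | the far shore: the cleric]
3. Ferryman goes to the far shore with the bard and the orc.  [the near shore: the elf, the knight, the rogue | the far shore: the bard, the cleric, the orc]
4. Ferryman goes back to the near shore with the cleric.  [the near shore: the cleric, the elf, the knight, the rogue | the far shore: the bard, the orc]
5. Ferryman goes to the far shore with the elf and the rogue.  [the near shore: the cleric, the knight | the far shore: the bard, the elf, the orc, the rogue]
6. Ferryman goes back to the near shore alone.  [the near shore: the cleric, the knight | the far shore: the bard, the elf, the orc, the rogue]
7. Ferryman goes to the far shore with the cleric and the knight.  [the near shore: — | the far shore: the bard, the cleric, the elf, the knight, the orc, the rogue]

7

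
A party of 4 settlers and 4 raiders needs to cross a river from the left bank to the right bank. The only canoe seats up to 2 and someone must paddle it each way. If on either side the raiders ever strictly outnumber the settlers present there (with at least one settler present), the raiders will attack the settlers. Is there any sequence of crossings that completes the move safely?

Following every safe sequence of crossings from the start, the most of the 8 that can be at the right bank as the canoe arrives there on crossings 1, 3, 5 is 2, 3, 4 respectively; the best ever achieved is 4 of 8.
From crossing 7 on, no configuration arises that was not already reachable earlier: only 11 distinct safe configurations (who is on which side, and where the canoe is) can ever be reached, none of them has everyone across, and every continuation just revisits them. They are: 0 settlers + 0 raiders across (canoe back at the start); 0 settlers + 1 raider across (canoe there); 0 settlers + 1 raider across (canoe back at the start); 0 settlers + 2 raiders across (canoe there); 0 settlers + 2 raiders across (canoe back at the start); 0 settlers + 3 raiders across (canoe there); 0 settlers + 3 raiders across (canoe back at the start); 0 settlers + 4 raiders across (canoe there); 1 settler + 1 raider across (canoe there); 1 settler + 1 raider across (canoe back at the start); 2 settlers + 2 raiders across (canoe there). So no valid plan exists.

No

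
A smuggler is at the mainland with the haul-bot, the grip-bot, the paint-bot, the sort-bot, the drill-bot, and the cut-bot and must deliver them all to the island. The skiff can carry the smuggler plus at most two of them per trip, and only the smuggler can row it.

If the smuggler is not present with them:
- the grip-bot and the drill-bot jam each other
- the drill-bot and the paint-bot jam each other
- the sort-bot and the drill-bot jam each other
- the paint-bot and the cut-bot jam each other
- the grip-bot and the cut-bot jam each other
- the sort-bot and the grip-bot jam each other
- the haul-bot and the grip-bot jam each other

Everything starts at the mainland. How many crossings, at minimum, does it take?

impossible

Whatever the first load, the items left behind include a forbidden pair without the smuggler. No opening move is safe, so no plan exists.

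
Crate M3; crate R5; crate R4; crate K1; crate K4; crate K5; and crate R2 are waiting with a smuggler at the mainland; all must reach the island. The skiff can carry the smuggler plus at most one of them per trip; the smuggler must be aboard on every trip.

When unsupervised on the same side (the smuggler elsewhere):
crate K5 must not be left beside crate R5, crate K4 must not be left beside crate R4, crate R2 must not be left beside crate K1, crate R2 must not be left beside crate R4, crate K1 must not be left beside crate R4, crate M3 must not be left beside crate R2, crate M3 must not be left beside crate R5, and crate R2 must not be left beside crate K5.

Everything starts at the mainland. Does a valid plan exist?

No

Whatever the first load, the items left behind include a forbidden pair without the smuggler. No opening move is safe, so no plan exists.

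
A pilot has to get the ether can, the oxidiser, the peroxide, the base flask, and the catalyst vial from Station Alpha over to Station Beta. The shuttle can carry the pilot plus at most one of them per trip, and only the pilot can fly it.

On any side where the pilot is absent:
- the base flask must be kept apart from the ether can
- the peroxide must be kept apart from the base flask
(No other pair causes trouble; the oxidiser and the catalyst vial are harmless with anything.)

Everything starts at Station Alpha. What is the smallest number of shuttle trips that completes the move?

11

Counting alone: the pilot can take at most 1 across per trip to Station Beta, so moving all 5 needs at least 5 loaded trips out, with a return between consecutive ones — at least 9 crossings.
The safety rule pushes this higher. Following every safe sequence of crossings, the most of the 5 that can be at Station Beta as the shuttle arrives there on crossing 9 is 4 — never all 5.
So no plan with fewer than 11 crossings exists, and this one achieves 11:
1. Pilot goes to Station Beta with the base flask.  [Station Alpha: the catalyst vial, the ether can, the oxidiser, the peroxide | Station Beta: the base flask]
2. Pilot goes back to Station Alpha alone.  [Station Alpha: the catalyst vial, the ether can, the oxidiser, the peroxide | Station Beta: the base flask]
3. Pilot goes to Station Beta with the ether can.  [Station Alpha: the catalyst vial, the oxidiser, the peroxide | Station Beta: the base flask, the ether can]
4. Pilot goes back to Station Alpha with the base flask.  [Station Alpha: the base flask, the catalyst vial, the oxidiser, the peroxide | Station Beta: the ether can]
5. Pilot goes to Station Beta with the peroxide.  [Station Alpha: the base flask, the catalyst vial, the oxidiser | Station Beta: the ether can, the peroxide]
6. Pilot goes back to Station Alpha alone.  [Station Alpha: the base flask, the catalyst vial, the oxidiser | Station Beta: the ether can, the peroxide]
7. Pilot goes to Station Beta with the oxidiser.  [Station Alpha: the base flask, the catalyst vial | Station Beta: the ether can, the oxidiser, the peroxide]
8. Pilot goes back to Station Alpha alone.  [Station Alpha: the base flask, the catalyst vial | Station Beta: the ether can, the oxidiser, the peroxide]
9. Pilot goes to Station Beta with the catalyst vial.  [Station Alpha: the base flask | Station Beta: the catalyst vial, the ether can, the oxidiser, the peroxide]
10. Pilot goes back to Station Alpha alone.  [Station Alpha: the base flask | Station Beta: the catalyst vial, the ether can, the oxidiser, the peroxide]
11. Pilot goes to Station Beta with the base flask.  [Station Alpha: — | Station Beta: the base flask, the catalyst vial, the ether can, the oxidiser, the peroxide]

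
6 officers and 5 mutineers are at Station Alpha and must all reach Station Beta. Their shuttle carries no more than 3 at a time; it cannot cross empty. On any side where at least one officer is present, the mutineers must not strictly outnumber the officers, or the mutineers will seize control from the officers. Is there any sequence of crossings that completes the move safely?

Yes

1. 3 mutineers → Station Beta.  (Station Alpha: 6O 2M; Station Beta: 0O 3M)
2. 1 mutineer ← Station Alpha.  (Station Alpha: 6O 3M; Station Beta: 0O 2M)
3. 3 officers → Station Beta.  (Station Alpha: 3O 3M; Station Beta: 3O 2M)
4. 1 officer ← Station Alpha.  (Station Alpha: 4O 3M; Station Beta: 2O 2M)
5. 2 officers and 1 mutineer → Station Beta.  (Station Alpha: 2O 2M; Station Beta: 4O 3M)
6. 1 officer ← Station Alpha.  (Station Alpha: 3O 2M; Station Beta: 3O 3M)
7. 2 officers and 1 mutineer → Station Beta.  (Station Alpha: 1O 1M; Station Beta: 5O 4M)
8. 1 officer ← Station Alpha.  (Station Alpha: 2O 1M; Station Beta: 4O 4M)
9. 2 officers and 1 mutineer → Station Beta.  (Station Alpha: 0O 0M; Station Beta: 6O 5M)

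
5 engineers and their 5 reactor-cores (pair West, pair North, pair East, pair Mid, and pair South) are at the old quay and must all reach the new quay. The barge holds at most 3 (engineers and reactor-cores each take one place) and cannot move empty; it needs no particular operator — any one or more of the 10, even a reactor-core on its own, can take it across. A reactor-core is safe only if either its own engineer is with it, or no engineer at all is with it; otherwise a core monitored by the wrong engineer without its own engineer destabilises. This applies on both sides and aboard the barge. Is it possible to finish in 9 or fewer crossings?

Counting alone: each trip to the new quay takes at most 3 across and each return brings at least 1 back, so after t trips out (and t−1 returns) at most 3t − (t−1) of the 10 are across; that first reaches 10 at t = 5, so at least 9 crossings are needed.
The safety rule pushes this higher. Following every safe sequence of crossings, the most of the 10 that can be at the new quay as the barge arrives there on crossing 9 is 9 — never all 10.
So the move cannot be finished within 9 crossings. (The shortest complete plan takes 11:)
1. engineer West and reactor-core West cross → the new quay.
2. engineer West crosses ← the old quay.
3. reactor-core East, reactor-core Mid, and reactor-core North cross → the new quay.
4. reactor-core West crosses ← the old quay.
5. engineer East, engineer Mid, and engineer North cross → the new quay.
6. engineer North and reactor-core North cross ← the old quay.
7. engineer North, engineer South, and engineer West cross → the new quay.
8. reactor-core East crosses ← the old quay.
9. reactor-core North and reactor-core West cross → the new quay.
10. reactor-core West crosses ← the old quay.
11. reactor-core East, reactor-core South, and reactor-core West cross → the new quay.

No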